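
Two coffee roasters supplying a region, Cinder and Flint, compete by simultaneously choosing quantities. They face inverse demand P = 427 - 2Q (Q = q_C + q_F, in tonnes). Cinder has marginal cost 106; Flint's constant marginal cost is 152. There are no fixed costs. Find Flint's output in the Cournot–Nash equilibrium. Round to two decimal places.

Cinder's profit: π_C = (427 - 2Q)q_C - (106q_C). Setting ∂π_C/∂q_C = 0: 321 - 4q_C - 2(q_F) = 0.
Flint's profit: π_F = (427 - 2Q)q_F - (152q_F). Setting ∂π_F/∂q_F = 0: 275 - 4q_F - 2(q_C) = 0.
Best responses: q_C = (321 - 2q_F)/4, q_F = (275 - 2q_C)/4.
Substituting one into the other gives q_C = 367/6 and q_F = 229/6.

38.17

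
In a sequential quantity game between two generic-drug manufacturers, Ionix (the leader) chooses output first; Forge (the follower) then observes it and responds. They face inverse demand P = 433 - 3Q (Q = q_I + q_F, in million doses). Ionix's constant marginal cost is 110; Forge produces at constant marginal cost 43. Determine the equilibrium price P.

174

Solve by backward induction. Given q_I, the follower Forge maximises π_F = (433 - 3q_I - 3q_F)q_F - 43q_F.
∂π_F/∂q_F = 390 - 3q_I - 6q_F = 0 gives the reaction function q_F = (390 - 3q_I)/6.
The leader anticipates this reaction. Substituting into P = 433 - 3Q gives P = 238 - (3/2)q_I, so π_I = (238 - (3/2)q_I)q_I - 110q_I.
Leader FOC: 128 - 3q_I = 0, so q_I = 128/3.
Then q_F = (390 - 3·(128/3))/6 = 131/3.
Total output Q = 259/3, so price P = 433 - 3·(259/3) = 174.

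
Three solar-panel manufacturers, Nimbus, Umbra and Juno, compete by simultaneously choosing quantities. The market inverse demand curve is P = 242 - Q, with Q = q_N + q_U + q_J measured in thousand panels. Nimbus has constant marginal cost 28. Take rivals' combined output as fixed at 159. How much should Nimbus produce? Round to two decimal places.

27.50

With rivals' combined output fixed at 159, Nimbus's profit is π_N = (242 - 159 - q_N)q_N - (28q_N) = (83 - q_N)q_N - (28q_N).
∂π_N/∂q_N = 55 - 2q_N = 0, so q_N = 55/2.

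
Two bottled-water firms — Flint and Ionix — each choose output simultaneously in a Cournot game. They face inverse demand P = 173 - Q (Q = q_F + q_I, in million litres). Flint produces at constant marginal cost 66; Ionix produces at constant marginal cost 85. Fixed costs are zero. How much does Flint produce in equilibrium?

Flint's profit: π_F = (173 - Q)q_F - (66q_F). Setting ∂π_F/∂q_F = 0: 107 - 2q_F - (q_I) = 0.
Ionix's profit: π_I = (173 - Q)q_I - (85q_I). Setting ∂π_I/∂q_I = 0: 88 - 2q_I - (q_F) = 0.
Best responses: q_F = (107 - q_I)/2, q_I = (88 - q_F)/2.
Solving the pair: q_F = 42, q_I = 23.

42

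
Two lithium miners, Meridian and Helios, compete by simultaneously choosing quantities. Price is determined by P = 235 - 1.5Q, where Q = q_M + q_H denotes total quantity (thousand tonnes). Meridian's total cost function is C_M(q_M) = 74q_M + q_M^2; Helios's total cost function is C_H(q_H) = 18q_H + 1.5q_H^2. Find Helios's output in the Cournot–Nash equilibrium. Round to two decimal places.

30.40

Meridian's profit: π_M = (235 - 1.5Q)q_M - (74q_M + q_M²). Setting ∂π_M/∂q_M = 0: 161 - 5q_M - (3/2)(q_H) = 0.
Helios's first-order condition: 217 - 6q_H - (3/2)(q_M) = 0.
Rearranging gives the reaction functions q_M = (161 - (3/2)q_H)/5 and q_H = (217 - (3/2)q_M)/6.
Substituting one into the other gives q_M = 854/37 and q_H = 30.3964.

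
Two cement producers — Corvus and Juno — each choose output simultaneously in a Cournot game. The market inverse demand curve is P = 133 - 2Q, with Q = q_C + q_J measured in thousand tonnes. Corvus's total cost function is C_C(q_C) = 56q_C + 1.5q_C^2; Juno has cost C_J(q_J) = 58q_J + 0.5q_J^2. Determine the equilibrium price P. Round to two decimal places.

Corvus's profit: π_C = (133 - 2Q)q_C - (56q_C + (3/2)q_C²). Setting ∂π_C/∂q_C = 0: 77 - 7q_C - 2(q_J) = 0.
Juno's profit: π_J = (133 - 2Q)q_J - (58q_J + (1/2)q_J²). Setting ∂π_J/∂q_J = 0: 75 - 5q_J - 2(q_C) = 0.
Best responses: q_C = (77 - 2q_J)/7, q_J = (75 - 2q_C)/5.
Substituting one into the other gives q_C = 235/31 and q_J = 371/31.
Total output Q = 606/31, so price P = 133 - 2·(606/31) = 93.9032.

93.90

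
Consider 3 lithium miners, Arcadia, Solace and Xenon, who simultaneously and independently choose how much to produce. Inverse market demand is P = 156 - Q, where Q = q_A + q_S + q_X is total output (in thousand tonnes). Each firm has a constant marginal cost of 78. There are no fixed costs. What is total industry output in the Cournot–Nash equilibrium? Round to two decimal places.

A representative firm's profit is π_i = q_i(156 - Q) - 78q_i.
Setting ∂π_i/∂q_i = 0 with rivals' quantities fixed: 78 - 2q_i - Σ_{j≠i} q_j = 0.
By symmetry each firm produces the same amount; substituting Σ_{j≠i} q_j = 2q_i yields q_i = 78/4 = 39/2.
Total output Q = 39/2 + 39/2 + 39/2 = 117/2.

58.50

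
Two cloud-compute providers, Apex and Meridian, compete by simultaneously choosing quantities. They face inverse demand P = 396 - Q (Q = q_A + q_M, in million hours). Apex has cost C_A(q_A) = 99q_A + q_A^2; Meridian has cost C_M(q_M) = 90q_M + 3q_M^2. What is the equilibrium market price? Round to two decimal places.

Apex's profit: π_A = (396 - Q)q_A - (99q_A + q_A²). Setting ∂π_A/∂q_A = 0: 297 - 4q_A - (q_M) = 0.
Meridian's profit: π_M = (396 - Q)q_M - (90q_M + 3q_M²). Setting ∂π_M/∂q_M = 0: 306 - 8q_M - (q_A) = 0.
Rearranging gives the reaction functions q_A = (297 - q_M)/4 and q_M = (306 - q_A)/8.
Substituting one into the other gives q_A = 66.7742 and q_M = 927/31.
Total output Q = 96.6774, so price P = 396 - 96.6774 = 299.3226.

299.32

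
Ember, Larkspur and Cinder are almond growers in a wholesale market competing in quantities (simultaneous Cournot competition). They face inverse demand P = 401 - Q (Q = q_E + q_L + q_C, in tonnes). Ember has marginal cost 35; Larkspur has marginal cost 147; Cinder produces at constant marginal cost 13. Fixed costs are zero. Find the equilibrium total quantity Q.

252

Ember's profit: π_E = (401 - Q)q_E - (35q_E). Setting ∂π_E/∂q_E = 0: 366 - 2q_E - (q_L + q_C) = 0.
Larkspur's profit: π_L = (401 - Q)q_L - (147q_L). Setting ∂π_L/∂q_L = 0: 254 - 2q_L - (q_E + q_C) = 0.
Cinder's profit: π_C = (401 - Q)q_C - (13q_C). Setting ∂π_C/∂q_C = 0: 388 - 2q_C - (q_E + q_L) = 0.
Adding the 3 first-order conditions: 1008 − 4Q = 0, so Q = 252.
Back-substituting: q_E = (366 − 252) = 114, q_L = (254 − 252) = 2, q_C = (388 − 252) = 136.
Total output Q = 114 + 2 + 136 = 252.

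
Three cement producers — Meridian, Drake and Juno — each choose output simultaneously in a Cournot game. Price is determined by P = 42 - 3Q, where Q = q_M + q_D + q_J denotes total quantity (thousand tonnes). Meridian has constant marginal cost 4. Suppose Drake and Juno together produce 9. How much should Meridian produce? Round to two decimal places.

1.83

With rivals' combined output fixed at 9, Meridian's profit is π_M = (42 - 3·9 - 3q_M)q_M - (4q_M) = (15 - 3q_M)q_M - (4q_M).
∂π_M/∂q_M = 11 - 6q_M = 0, so q_M = 11/6.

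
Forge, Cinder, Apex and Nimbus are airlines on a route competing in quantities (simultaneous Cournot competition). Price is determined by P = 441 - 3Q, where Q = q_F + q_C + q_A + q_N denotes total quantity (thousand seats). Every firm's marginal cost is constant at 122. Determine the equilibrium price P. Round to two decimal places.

A representative firm's profit is π_i = q_i(441 - 3Q) - 122q_i.
First-order condition (treating rivals' output as given): 319 - 6q_i - 3·Σ_{j≠i} q_j = 0.
By symmetry each firm produces the same amount; substituting Σ_{j≠i} q_j = 3q_i yields q_i = 319/15.
Total output Q = 1276/15, so price P = 441 - 3·(1276/15) = 929/5.

185.80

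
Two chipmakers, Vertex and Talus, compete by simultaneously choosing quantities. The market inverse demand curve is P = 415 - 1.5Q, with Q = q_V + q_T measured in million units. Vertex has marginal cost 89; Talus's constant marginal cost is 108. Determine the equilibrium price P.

204

Vertex's profit: π_V = (415 - 1.5Q)q_V - (89q_V). Setting ∂π_V/∂q_V = 0: 326 - 3q_V - (3/2)(q_T) = 0.
Talus's first-order condition: 307 - 3q_T - (3/2)(q_V) = 0.
So q_V = (326 - (3/2)q_T)/3 and q_T = (307 - (3/2)q_V)/3.
Substituting one into the other gives q_V = 230/3 and q_T = 64.
Total output Q = 422/3, so price P = 415 - (3/2)·(422/3) = 204.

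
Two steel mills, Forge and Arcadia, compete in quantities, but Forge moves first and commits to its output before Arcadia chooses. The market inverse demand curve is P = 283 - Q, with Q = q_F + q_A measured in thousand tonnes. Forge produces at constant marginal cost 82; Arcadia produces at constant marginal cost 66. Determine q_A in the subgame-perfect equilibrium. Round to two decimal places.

62.25

Solve by backward induction. Given q_F, the follower Arcadia maximises π_A = (283 - q_F - q_A)q_A - 66q_A.
Follower FOC: 217 - q_F - 2q_A = 0, so q_A(q_F) = (217 - q_F)/2.
The leader anticipates this reaction. Substituting into P = 283 - Q gives P = 349/2 - (1/2)q_F, so π_F = (349/2 - (1/2)q_F)q_F - 82q_F.
Leader FOC: 185/2 - q_F = 0, so q_F = 185/2.
Then q_A = (217 - 185/2)/2 = 249/4.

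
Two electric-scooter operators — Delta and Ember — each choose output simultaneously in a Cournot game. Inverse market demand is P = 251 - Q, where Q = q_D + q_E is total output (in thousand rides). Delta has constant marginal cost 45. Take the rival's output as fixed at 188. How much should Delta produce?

9

With the rival's output fixed at 188, Delta's profit is π_D = (251 - 188 - q_D)q_D - (45q_D) = (63 - q_D)q_D - (45q_D).
∂π_D/∂q_D = 18 - 2q_D = 0, so q_D = 9.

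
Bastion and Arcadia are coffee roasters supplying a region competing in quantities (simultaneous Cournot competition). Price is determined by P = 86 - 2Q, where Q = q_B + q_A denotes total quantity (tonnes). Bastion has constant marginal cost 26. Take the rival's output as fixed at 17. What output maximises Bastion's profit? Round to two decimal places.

With the rival's output fixed at 17, Bastion's profit is π_B = (86 - 2·17 - 2q_B)q_B - (26q_B) = (52 - 2q_B)q_B - (26q_B).
∂π_B/∂q_B = 26 - 4q_B = 0, so q_B = 13/2.

6.50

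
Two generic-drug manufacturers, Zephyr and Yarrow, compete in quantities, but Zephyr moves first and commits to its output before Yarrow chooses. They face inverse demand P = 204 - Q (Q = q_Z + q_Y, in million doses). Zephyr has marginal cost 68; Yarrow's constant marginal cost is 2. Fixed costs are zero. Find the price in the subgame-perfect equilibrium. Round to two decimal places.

85.50

The follower Yarrow best-responds to any q_Z: π_Y = (204 - Q)q_Y - 2q_Y.
Setting the follower's marginal profit to zero, 202 - q_Z - 2q_Y = 0, i.e. q_Y = (202 - q_Z)/2.
Zephyr substitutes q_Y(q_Z) into its own profit: π_Z = q_Z(204 - q_Z - (202 - q_Z)/2) - 68q_Z = (103 - (1/2)q_Z)q_Z - 68q_Z.
Maximising: ∂π_Z/∂q_Z = 35 - q_Z = 0, giving q_Z = 35.
Then q_Y = (202 - 35)/2 = 167/2.
Total output Q = 237/2, so price P = 204 - 237/2 = 171/2.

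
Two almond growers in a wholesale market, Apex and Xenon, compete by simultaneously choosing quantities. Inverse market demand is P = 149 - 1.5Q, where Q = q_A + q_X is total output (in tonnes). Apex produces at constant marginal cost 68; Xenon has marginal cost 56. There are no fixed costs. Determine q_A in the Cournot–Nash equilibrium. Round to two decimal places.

Apex's profit: π_A = (149 - 1.5Q)q_A - (68q_A). Setting ∂π_A/∂q_A = 0: 81 - 3q_A - (3/2)(q_X) = 0.
Xenon's profit: π_X = (149 - 1.5Q)q_X - (56q_X). Setting ∂π_X/∂q_X = 0: 93 - 3q_X - (3/2)(q_A) = 0.
So q_A = (81 - (3/2)q_X)/3 and q_X = (93 - (3/2)q_A)/3.
Solving the pair: q_A = 46/3, q_X = 70/3.

15.33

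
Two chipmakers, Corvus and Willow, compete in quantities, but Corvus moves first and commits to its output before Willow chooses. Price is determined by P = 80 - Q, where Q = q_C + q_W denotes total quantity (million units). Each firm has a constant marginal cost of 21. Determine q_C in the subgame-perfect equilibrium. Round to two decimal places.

Solve by backward induction. Given q_C, the follower Willow maximises π_W = (80 - q_C - q_W)q_W - 21q_W.
∂π_W/∂q_W = 59 - q_C - 2q_W = 0 gives the reaction function q_W = (59 - q_C)/2.
Corvus substitutes q_W(q_C) into its own profit: π_C = q_C(80 - q_C - (59 - q_C)/2) - 21q_C = (101/2 - (1/2)q_C)q_C - 21q_C.
Leader FOC: 59/2 - q_C = 0, so q_C = 59/2.
Then q_W = (59 - 59/2)/2 = 59/4.

29.50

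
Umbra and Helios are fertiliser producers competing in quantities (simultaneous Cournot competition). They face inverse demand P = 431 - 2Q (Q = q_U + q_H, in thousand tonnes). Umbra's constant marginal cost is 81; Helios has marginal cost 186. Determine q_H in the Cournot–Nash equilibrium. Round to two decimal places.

23.33

Umbra's profit: π_U = (431 - 2Q)q_U - (81q_U). Setting ∂π_U/∂q_U = 0: 350 - 4q_U - 2(q_H) = 0.
Helios's first-order condition: 245 - 4q_H - 2(q_U) = 0.
Best responses: q_U = (350 - 2q_H)/4, q_H = (245 - 2q_U)/4.
Solving the pair: q_U = 455/6, q_H = 70/3.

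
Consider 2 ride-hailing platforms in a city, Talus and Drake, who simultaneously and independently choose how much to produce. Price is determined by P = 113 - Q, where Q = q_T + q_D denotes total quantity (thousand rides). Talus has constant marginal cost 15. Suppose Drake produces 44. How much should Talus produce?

With the rival's output fixed at 44, Talus's profit is π_T = (113 - 44 - q_T)q_T - (15q_T) = (69 - q_T)q_T - (15q_T).
∂π_T/∂q_T = 54 - 2q_T = 0, so q_T = 27.

27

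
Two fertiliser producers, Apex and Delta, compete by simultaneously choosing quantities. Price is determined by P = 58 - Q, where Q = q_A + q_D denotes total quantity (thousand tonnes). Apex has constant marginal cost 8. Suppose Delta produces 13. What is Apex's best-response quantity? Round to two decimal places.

18.50

With the rival's output fixed at 13, Apex's profit is π_A = (58 - 13 - q_A)q_A - (8q_A) = (45 - q_A)q_A - (8q_A).
∂π_A/∂q_A = 37 - 2q_A = 0, so q_A = 37/2.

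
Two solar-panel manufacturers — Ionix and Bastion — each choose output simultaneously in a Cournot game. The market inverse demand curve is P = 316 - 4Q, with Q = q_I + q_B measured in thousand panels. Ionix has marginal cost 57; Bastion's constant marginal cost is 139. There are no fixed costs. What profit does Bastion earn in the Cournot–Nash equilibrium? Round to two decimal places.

Ionix's profit: π_I = (316 - 4Q)q_I - (57q_I). Setting ∂π_I/∂q_I = 0: 259 - 8q_I - 4(q_B) = 0.
Bastion's first-order condition: 177 - 8q_B - 4(q_I) = 0.
Best responses: q_I = (259 - 4q_B)/8, q_B = (177 - 4q_I)/8.
Substituting one into the other gives q_I = 341/12 and q_B = 95/12.
Price P = 316 - 4·(109/3) = 512/3.
Bastion's profit: (512/3 - 139)·(95/12) = 250.6944.

250.69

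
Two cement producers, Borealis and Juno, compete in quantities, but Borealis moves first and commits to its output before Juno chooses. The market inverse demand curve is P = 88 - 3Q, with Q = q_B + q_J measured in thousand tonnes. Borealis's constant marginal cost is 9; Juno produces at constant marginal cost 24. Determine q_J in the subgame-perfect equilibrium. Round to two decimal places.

2.83

Solve by backward induction. Given q_B, the follower Juno maximises π_J = (88 - 3q_B - 3q_J)q_J - 24q_J.
Follower FOC: 64 - 3q_B - 6q_J = 0, so q_J(q_B) = (64 - 3q_B)/6.
The leader anticipates this reaction. Substituting into P = 88 - 3Q gives P = 56 - (3/2)q_B, so π_B = (56 - (3/2)q_B)q_B - 9q_B.
Maximising: ∂π_B/∂q_B = 47 - 3q_B = 0, giving q_B = 47/3.
Then q_J = (64 - 3·(47/3))/6 = 17/6.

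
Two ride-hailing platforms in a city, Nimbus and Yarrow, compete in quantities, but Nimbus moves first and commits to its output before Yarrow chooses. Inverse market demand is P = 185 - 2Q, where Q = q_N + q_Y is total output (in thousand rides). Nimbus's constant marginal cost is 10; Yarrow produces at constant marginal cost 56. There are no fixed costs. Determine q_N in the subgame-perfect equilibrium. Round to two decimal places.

Solve by backward induction. Given q_N, the follower Yarrow maximises π_Y = (185 - 2q_N - 2q_Y)q_Y - 56q_Y.
Follower FOC: 129 - 2q_N - 4q_Y = 0, so q_Y(q_N) = (129 - 2q_N)/4.
Nimbus substitutes q_Y(q_N) into its own profit: π_N = q_N(185 - 2q_N - (129 - 2q_N)/2) - 10q_N = (241/2 - q_N)q_N - 10q_N.
Maximising: ∂π_N/∂q_N = 221/2 - 2q_N = 0, giving q_N = 221/4.
Then q_Y = (129 - 2·(221/4))/4 = 37/8.

55.25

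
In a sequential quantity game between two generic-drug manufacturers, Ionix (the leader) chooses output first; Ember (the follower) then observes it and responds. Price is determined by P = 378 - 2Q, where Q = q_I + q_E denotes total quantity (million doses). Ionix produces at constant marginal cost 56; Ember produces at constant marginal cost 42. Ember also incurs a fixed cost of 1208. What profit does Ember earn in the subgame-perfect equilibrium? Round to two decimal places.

2932.50

Solve by backward induction. Given q_I, the follower Ember maximises π_E = (378 - 2q_I - 2q_E)q_E - 42q_E.
Setting the follower's marginal profit to zero, 336 - 2q_I - 4q_E = 0, i.e. q_E = (336 - 2q_I)/4.
The leader anticipates this reaction. Substituting into P = 378 - 2Q gives P = 210 - q_I, so π_I = (210 - q_I)q_I - 56q_I.
Leader FOC: 154 - 2q_I = 0, so q_I = 77.
Then q_E = (336 - 2·77)/4 = 91/2.
Price P = 378 - 2·(245/2) = 133.
Ember's profit: (133 - 42)·(91/2) - 1208 = 2932.5000.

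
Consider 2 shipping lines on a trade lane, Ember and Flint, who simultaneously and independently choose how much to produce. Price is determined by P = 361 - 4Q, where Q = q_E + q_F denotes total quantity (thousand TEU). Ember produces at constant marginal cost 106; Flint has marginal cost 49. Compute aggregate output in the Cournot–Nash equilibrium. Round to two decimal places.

Ember's profit: π_E = (361 - 4Q)q_E - (106q_E). Setting ∂π_E/∂q_E = 0: 255 - 8q_E - 4(q_F) = 0.
Flint's first-order condition: 312 - 8q_F - 4(q_E) = 0.
So q_E = (255 - 4q_F)/8 and q_F = (312 - 4q_E)/8.
Substituting one into the other gives q_E = 33/2 and q_F = 123/4.
Total output Q = 33/2 + 123/4 = 189/4.

47.25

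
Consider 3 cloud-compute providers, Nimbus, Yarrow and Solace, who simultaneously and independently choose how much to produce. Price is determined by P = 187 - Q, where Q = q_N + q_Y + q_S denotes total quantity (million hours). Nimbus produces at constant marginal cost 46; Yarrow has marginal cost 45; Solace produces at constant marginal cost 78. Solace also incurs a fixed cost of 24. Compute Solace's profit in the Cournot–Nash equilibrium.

Nimbus's profit: π_N = (187 - Q)q_N - (46q_N). Setting ∂π_N/∂q_N = 0: 141 - 2q_N - (q_Y + q_S) = 0.
Yarrow's first-order condition: 142 - 2q_Y - (q_N + q_S) = 0.
Solace's first-order condition: 109 - 2q_S - (q_N + q_Y) = 0.
Summing all 3 equations gives 392 − 4Q = 0, hence Q = 98.
Back-substituting: q_N = (141 − 98) = 43, q_Y = (142 − 98) = 44, q_S = (109 − 98) = 11.
Price P = 187 - 98 = 89.
Solace's profit: (89 - 78)·11 - 24 = 97.

97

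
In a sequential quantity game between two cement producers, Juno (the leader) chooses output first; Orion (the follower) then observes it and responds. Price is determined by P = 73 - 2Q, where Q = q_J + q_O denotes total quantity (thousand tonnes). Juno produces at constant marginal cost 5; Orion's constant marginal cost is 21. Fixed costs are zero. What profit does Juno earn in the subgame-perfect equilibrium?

441

Solve by backward induction. Given q_J, the follower Orion maximises π_O = (73 - 2q_J - 2q_O)q_O - 21q_O.
Setting the follower's marginal profit to zero, 52 - 2q_J - 4q_O = 0, i.e. q_O = (52 - 2q_J)/4.
The leader anticipates this reaction. Substituting into P = 73 - 2Q gives P = 47 - q_J, so π_J = (47 - q_J)q_J - 5q_J.
Leader FOC: 42 - 2q_J = 0, so q_J = 21.
Then q_O = (52 - 2·21)/4 = 5/2.
Price P = 73 - 2·(47/2) = 26.
Juno's profit: (26 - 5)·21 = 441.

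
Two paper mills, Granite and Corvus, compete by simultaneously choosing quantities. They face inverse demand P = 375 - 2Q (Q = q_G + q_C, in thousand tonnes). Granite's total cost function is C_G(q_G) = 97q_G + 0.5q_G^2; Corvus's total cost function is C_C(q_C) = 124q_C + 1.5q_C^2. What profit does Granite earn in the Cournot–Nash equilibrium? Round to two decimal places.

5424.39

Granite's profit: π_G = (375 - 2Q)q_G - (97q_G + (1/2)q_G²). Setting ∂π_G/∂q_G = 0: 278 - 5q_G - 2(q_C) = 0.
Corvus's first-order condition: 251 - 7q_C - 2(q_G) = 0.
Best responses: q_G = (278 - 2q_C)/5, q_C = (251 - 2q_G)/7.
Substituting one into the other gives q_G = 1444/31 and q_C = 699/31.
Price P = 375 - 2·69.1290 = 236.7419.
Granite's profit: 236.7419·(1444/31) - 97·(1444/31) - (1/2)(1444/31)² = 5424.3913.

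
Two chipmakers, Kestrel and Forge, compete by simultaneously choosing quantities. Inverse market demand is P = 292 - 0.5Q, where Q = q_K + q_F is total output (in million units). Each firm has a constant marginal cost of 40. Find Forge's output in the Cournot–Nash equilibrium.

168

Each firm earns π_i = (292 - 0.5Q)q_i - 40q_i.
First-order condition (treating rivals' output as given): 252 - q_i - (1/2)q_j = 0.
By symmetry each firm produces the same amount; substituting q_j = q_i yields q_i = 252/(3/2) = 168.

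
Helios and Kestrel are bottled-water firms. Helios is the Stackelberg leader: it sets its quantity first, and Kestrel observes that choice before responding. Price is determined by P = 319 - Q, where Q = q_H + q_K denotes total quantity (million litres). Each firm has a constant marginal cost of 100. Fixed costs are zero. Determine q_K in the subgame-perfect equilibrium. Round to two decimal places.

Solve by backward induction. Given q_H, the follower Kestrel maximises π_K = (319 - q_H - q_K)q_K - 100q_K.
Follower FOC: 219 - q_H - 2q_K = 0, so q_K(q_H) = (219 - q_H)/2.
The leader anticipates this reaction. Substituting into P = 319 - Q gives P = 419/2 - (1/2)q_H, so π_H = (419/2 - (1/2)q_H)q_H - 100q_H.
Leader FOC: 219/2 - q_H = 0, so q_H = 219/2.
Then q_K = (219 - 219/2)/2 = 219/4.

54.75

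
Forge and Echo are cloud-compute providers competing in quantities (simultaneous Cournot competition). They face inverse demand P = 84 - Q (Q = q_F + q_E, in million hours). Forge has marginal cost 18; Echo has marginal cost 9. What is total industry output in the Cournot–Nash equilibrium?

47

Forge's profit: π_F = (84 - Q)q_F - (18q_F). Setting ∂π_F/∂q_F = 0: 66 - 2q_F - (q_E) = 0.
Echo's first-order condition: 75 - 2q_E - (q_F) = 0.
So q_F = (66 - q_E)/2 and q_E = (75 - q_F)/2.
Substituting one into the other gives q_F = 19 and q_E = 28.
Total output Q = 19 + 28 = 47.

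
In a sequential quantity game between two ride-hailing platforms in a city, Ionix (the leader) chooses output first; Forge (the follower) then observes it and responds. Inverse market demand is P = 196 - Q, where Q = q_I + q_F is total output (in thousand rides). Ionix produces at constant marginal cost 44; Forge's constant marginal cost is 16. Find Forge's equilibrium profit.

3481

Solve by backward induction. Given q_I, the follower Forge maximises π_F = (196 - q_I - q_F)q_F - 16q_F.
Setting the follower's marginal profit to zero, 180 - q_I - 2q_F = 0, i.e. q_F = (180 - q_I)/2.
The leader anticipates this reaction. Substituting into P = 196 - Q gives P = 106 - (1/2)q_I, so π_I = (106 - (1/2)q_I)q_I - 44q_I.
The leader's first-order condition 62 - q_I = 0 yields q_I = 62.
Then q_F = (180 - 62)/2 = 59.
Price P = 196 - 121 = 75.
Forge's profit: (75 - 16)·59 = 3481.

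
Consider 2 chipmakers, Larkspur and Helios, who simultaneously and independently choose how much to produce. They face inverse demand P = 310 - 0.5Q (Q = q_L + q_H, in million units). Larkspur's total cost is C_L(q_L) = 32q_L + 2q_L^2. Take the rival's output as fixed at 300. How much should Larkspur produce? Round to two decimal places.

25.60

With the rival's output fixed at 300, Larkspur's profit is π_L = (310 - (1/2)·300 - (1/2)q_L)q_L - (32q_L + 2q_L²) = (160 - (1/2)q_L)q_L - (32q_L + 2q_L²).
∂π_L/∂q_L = 128 - 5q_L = 0, so q_L = 128/5.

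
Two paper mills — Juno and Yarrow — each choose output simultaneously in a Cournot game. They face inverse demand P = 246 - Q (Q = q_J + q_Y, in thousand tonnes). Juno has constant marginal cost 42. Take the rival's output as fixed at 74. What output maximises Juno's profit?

With the rival's output fixed at 74, Juno's profit is π_J = (246 - 74 - q_J)q_J - (42q_J) = (172 - q_J)q_J - (42q_J).
∂π_J/∂q_J = 130 - 2q_J = 0, so q_J = 65.

65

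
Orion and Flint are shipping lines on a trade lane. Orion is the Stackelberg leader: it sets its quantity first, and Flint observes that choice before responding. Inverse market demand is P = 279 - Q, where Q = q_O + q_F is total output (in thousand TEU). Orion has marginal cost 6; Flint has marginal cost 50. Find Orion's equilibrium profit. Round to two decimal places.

The follower Flint best-responds to any q_O: π_F = (279 - Q)q_F - 50q_F.
Follower FOC: 229 - q_O - 2q_F = 0, so q_F(q_O) = (229 - q_O)/2.
Orion substitutes q_F(q_O) into its own profit: π_O = q_O(279 - q_O - (229 - q_O)/2) - 6q_O = (329/2 - (1/2)q_O)q_O - 6q_O.
The leader's first-order condition 317/2 - q_O = 0 yields q_O = 317/2.
Then q_F = (229 - 317/2)/2 = 141/4.
Price P = 279 - 775/4 = 341/4.
Orion's profit: (341/4 - 6)·(317/2) = 12561.1250.

12561.13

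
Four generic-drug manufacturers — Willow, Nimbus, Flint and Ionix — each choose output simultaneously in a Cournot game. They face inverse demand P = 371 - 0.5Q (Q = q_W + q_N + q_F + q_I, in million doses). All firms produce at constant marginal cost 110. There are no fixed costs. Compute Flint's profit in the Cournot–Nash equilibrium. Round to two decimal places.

Each firm earns π_i = (371 - 0.5Q)q_i - 110q_i.
Setting ∂π_i/∂q_i = 0 with rivals' quantities fixed: 261 - q_i - (1/2)·Σ_{j≠i} q_j = 0.
With identical firms every q_j equals q_i, so Σ_{j≠i} q_j = 3q_i and 261 = (5/2)q_i, giving q_i = 522/5.
Price P = 371 - (1/2)·417.6000 = 811/5.
Flint's profit: (811/5 - 110)·(522/5) = 5449.6800.

5449.68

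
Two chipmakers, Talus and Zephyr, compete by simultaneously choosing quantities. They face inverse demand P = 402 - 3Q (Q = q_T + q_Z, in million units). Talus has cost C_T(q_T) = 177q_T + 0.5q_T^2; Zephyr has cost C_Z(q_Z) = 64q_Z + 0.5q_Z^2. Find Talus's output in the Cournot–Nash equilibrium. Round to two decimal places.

14.03

Talus's profit: π_T = (402 - 3Q)q_T - (177q_T + (1/2)q_T²). Setting ∂π_T/∂q_T = 0: 225 - 7q_T - 3(q_Z) = 0.
Zephyr's profit: π_Z = (402 - 3Q)q_Z - (64q_Z + (1/2)q_Z²). Setting ∂π_Z/∂q_Z = 0: 338 - 7q_Z - 3(q_T) = 0.
So q_T = (225 - 3q_Z)/7 and q_Z = (338 - 3q_T)/7.
Substituting one into the other gives q_T = 561/40 and q_Z = 1691/40.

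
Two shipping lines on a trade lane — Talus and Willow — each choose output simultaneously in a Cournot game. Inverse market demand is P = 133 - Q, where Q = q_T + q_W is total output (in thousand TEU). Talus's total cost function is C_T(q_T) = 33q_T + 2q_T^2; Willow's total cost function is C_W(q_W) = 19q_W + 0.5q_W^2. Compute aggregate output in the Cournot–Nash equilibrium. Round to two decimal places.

Talus's profit: π_T = (133 - Q)q_T - (33q_T + 2q_T²). Setting ∂π_T/∂q_T = 0: 100 - 6q_T - (q_W) = 0.
Willow's profit: π_W = (133 - Q)q_W - (19q_W + (1/2)q_W²). Setting ∂π_W/∂q_W = 0: 114 - 3q_W - (q_T) = 0.
Rearranging gives the reaction functions q_T = (100 - q_W)/6 and q_W = (114 - q_T)/3.
Solving the pair: q_T = 186/17, q_W = 584/17.
Total output Q = 186/17 + 584/17 = 770/17.

45.29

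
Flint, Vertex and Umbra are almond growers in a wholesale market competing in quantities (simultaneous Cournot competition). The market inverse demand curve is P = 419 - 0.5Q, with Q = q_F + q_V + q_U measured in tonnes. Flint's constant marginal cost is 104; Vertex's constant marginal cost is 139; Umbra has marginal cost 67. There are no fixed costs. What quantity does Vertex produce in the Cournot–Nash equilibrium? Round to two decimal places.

Flint's profit: π_F = (419 - 0.5Q)q_F - (104q_F). Setting ∂π_F/∂q_F = 0: 315 - q_F - (1/2)(q_V + q_U) = 0.
Vertex's profit: π_V = (419 - 0.5Q)q_V - (139q_V). Setting ∂π_V/∂q_V = 0: 280 - q_V - (1/2)(q_F + q_U) = 0.
Umbra's profit: π_U = (419 - 0.5Q)q_U - (67q_U). Setting ∂π_U/∂q_U = 0: 352 - q_U - (1/2)(q_F + q_V) = 0.
Summing all 3 equations gives 947 − 2Q = 0, hence Q = 947/2.
Back-substituting: q_F = (315 − 947/4)/(1/2) = 313/2, q_V = (280 − 947/4)/(1/2) = 173/2, q_U = (352 − 947/4)/(1/2) = 461/2.

86.50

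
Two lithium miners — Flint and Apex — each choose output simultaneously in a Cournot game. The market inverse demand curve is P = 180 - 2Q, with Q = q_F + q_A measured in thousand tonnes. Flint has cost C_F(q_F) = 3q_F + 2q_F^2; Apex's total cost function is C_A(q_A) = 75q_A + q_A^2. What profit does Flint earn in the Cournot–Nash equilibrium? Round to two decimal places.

1499.80

Flint's profit: π_F = (180 - 2Q)q_F - (3q_F + 2q_F²). Setting ∂π_F/∂q_F = 0: 177 - 8q_F - 2(q_A) = 0.
Apex's first-order condition: 105 - 6q_A - 2(q_F) = 0.
So q_F = (177 - 2q_A)/8 and q_A = (105 - 2q_F)/6.
Substituting one into the other gives q_F = 213/11 and q_A = 243/22.
Price P = 180 - 2·(669/22) = 1311/11.
Flint's profit: (1311/11)·(213/11) - 3·(213/11) - 2(213/11)² = 1499.8017.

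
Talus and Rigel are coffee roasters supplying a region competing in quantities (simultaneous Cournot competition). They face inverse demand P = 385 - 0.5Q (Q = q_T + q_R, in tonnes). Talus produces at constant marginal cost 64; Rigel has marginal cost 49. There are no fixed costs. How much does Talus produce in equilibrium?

Talus's profit: π_T = (385 - 0.5Q)q_T - (64q_T). Setting ∂π_T/∂q_T = 0: 321 - q_T - (1/2)(q_R) = 0.
Rigel's first-order condition: 336 - q_R - (1/2)(q_T) = 0.
Rearranging gives the reaction functions q_T = (321 - (1/2)q_R) and q_R = (336 - (1/2)q_T).
Substituting one into the other gives q_T = 204 and q_R = 234.

204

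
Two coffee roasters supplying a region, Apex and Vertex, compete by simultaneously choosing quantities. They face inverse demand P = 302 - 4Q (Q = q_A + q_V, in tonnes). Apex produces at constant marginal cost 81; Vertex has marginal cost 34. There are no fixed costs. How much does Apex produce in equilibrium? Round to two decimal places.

Apex's profit: π_A = (302 - 4Q)q_A - (81q_A). Setting ∂π_A/∂q_A = 0: 221 - 8q_A - 4(q_V) = 0.
Vertex's profit: π_V = (302 - 4Q)q_V - (34q_V). Setting ∂π_V/∂q_V = 0: 268 - 8q_V - 4(q_A) = 0.
Best responses: q_A = (221 - 4q_V)/8, q_V = (268 - 4q_A)/8.
Substituting one into the other gives q_A = 29/2 and q_V = 105/4.

14.50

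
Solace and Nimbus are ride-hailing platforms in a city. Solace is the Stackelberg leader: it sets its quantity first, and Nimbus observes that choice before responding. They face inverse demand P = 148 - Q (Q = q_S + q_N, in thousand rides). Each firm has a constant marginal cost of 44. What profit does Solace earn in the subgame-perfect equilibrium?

1352

Solve by backward induction. Given q_S, the follower Nimbus maximises π_N = (148 - q_S - q_N)q_N - 44q_N.
Setting the follower's marginal profit to zero, 104 - q_S - 2q_N = 0, i.e. q_N = (104 - q_S)/2.
The leader anticipates this reaction. Substituting into P = 148 - Q gives P = 96 - (1/2)q_S, so π_S = (96 - (1/2)q_S)q_S - 44q_S.
The leader's first-order condition 52 - q_S = 0 yields q_S = 52.
Then q_N = (104 - 52)/2 = 26.
Price P = 148 - 78 = 70.
Solace's profit: (70 - 44)·52 = 1352.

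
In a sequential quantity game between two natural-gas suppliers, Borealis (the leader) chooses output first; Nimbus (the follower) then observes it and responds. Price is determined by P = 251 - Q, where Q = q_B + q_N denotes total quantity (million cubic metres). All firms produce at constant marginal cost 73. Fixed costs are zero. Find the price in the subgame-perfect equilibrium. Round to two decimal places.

117.50

The follower Nimbus best-responds to any q_B: π_N = (251 - Q)q_N - 73q_N.
Setting the follower's marginal profit to zero, 178 - q_B - 2q_N = 0, i.e. q_N = (178 - q_B)/2.
Borealis substitutes q_N(q_B) into its own profit: π_B = q_B(251 - q_B - (178 - q_B)/2) - 73q_B = (162 - (1/2)q_B)q_B - 73q_B.
The leader's first-order condition 89 - q_B = 0 yields q_B = 89.
Then q_N = (178 - 89)/2 = 89/2.
Total output Q = 267/2, so price P = 251 - 267/2 = 235/2.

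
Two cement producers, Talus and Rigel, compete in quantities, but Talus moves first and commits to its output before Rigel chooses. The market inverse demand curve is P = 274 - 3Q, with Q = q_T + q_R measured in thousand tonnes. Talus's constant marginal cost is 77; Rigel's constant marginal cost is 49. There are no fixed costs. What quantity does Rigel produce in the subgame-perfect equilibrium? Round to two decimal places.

23.42

The follower Rigel best-responds to any q_T: π_R = (274 - 3Q)q_R - 49q_R.
Setting the follower's marginal profit to zero, 225 - 3q_T - 6q_R = 0, i.e. q_R = (225 - 3q_T)/6.
Talus substitutes q_R(q_T) into its own profit: π_T = q_T(274 - 3q_T - (225 - 3q_T)/2) - 77q_T = (323/2 - (3/2)q_T)q_T - 77q_T.
Maximising: ∂π_T/∂q_T = 169/2 - 3q_T = 0, giving q_T = 169/6.
Then q_R = (225 - 3·(169/6))/6 = 281/12.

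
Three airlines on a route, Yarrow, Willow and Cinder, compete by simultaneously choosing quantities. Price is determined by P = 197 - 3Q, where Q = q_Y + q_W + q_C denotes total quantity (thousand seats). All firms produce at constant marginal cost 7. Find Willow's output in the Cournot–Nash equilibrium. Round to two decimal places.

Each firm earns π_i = (197 - 3Q)q_i - 7q_i.
First-order condition (treating rivals' output as given): 190 - 6q_i - 3·Σ_{j≠i} q_j = 0.
With identical firms every q_j equals q_i, so Σ_{j≠i} q_j = 2q_i and 190 = 12q_i, giving q_i = 95/6.

15.83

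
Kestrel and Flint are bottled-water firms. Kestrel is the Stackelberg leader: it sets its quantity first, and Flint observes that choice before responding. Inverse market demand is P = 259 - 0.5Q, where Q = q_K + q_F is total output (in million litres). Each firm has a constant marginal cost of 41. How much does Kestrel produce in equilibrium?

The follower Flint best-responds to any q_K: π_F = (259 - 0.5Q)q_F - 41q_F.
Setting the follower's marginal profit to zero, 218 - (1/2)q_K - q_F = 0, i.e. q_F = (218 - (1/2)q_K).
The leader anticipates this reaction. Substituting into P = 259 - 0.5Q gives P = 150 - (1/4)q_K, so π_K = (150 - (1/4)q_K)q_K - 41q_K.
The leader's first-order condition 109 - (1/2)q_K = 0 yields q_K = 218.
Then q_F = (218 - (1/2)·218) = 109.

218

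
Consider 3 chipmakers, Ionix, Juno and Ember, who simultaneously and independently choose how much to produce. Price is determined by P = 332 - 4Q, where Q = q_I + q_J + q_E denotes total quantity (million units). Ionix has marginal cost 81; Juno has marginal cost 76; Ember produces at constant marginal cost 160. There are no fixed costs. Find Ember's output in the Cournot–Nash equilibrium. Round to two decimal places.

0.56

Ionix's profit: π_I = (332 - 4Q)q_I - (81q_I). Setting ∂π_I/∂q_I = 0: 251 - 8q_I - 4(q_J + q_E) = 0.
Juno's profit: π_J = (332 - 4Q)q_J - (76q_J). Setting ∂π_J/∂q_J = 0: 256 - 8q_J - 4(q_I + q_E) = 0.
Ember's profit: π_E = (332 - 4Q)q_E - (160q_E). Setting ∂π_E/∂q_E = 0: 172 - 8q_E - 4(q_I + q_J) = 0.
Summing all 3 equations gives 679 − 16Q = 0, hence Q = 679/16.
Back-substituting: q_I = (251 − 679/4)/4 = 325/16, q_J = (256 − 679/4)/4 = 345/16, q_E = (172 − 679/4)/4 = 9/16.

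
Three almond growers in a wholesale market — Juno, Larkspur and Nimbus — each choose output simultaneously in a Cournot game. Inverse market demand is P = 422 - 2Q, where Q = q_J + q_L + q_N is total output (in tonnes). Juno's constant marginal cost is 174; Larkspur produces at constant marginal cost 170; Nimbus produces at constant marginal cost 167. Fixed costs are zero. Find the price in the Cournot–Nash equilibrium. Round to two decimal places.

Juno's profit: π_J = (422 - 2Q)q_J - (174q_J). Setting ∂π_J/∂q_J = 0: 248 - 4q_J - 2(q_L + q_N) = 0.
Larkspur's profit: π_L = (422 - 2Q)q_L - (170q_L). Setting ∂π_L/∂q_L = 0: 252 - 4q_L - 2(q_J + q_N) = 0.
Nimbus's first-order condition: 255 - 4q_N - 2(q_J + q_L) = 0.
Summing all 3 equations gives 755 − 8Q = 0, hence Q = 755/8.
Back-substituting: q_J = (248 − 755/4)/2 = 237/8, q_L = (252 − 755/4)/2 = 253/8, q_N = (255 − 755/4)/2 = 265/8.
Total output Q = 755/8, so price P = 422 - 2·(755/8) = 933/4.

233.25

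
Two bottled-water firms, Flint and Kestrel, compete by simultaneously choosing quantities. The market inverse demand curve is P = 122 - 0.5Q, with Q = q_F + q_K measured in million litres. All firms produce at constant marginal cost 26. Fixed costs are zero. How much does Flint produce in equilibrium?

A representative firm's profit is π_i = q_i(122 - 0.5Q) - 26q_i.
Setting ∂π_i/∂q_i = 0 with rivals' quantities fixed: 96 - q_i - (1/2)q_j = 0.
With identical firms every q_j equals q_i, so q_j = q_i and 96 = (3/2)q_i, giving q_i = 64.

64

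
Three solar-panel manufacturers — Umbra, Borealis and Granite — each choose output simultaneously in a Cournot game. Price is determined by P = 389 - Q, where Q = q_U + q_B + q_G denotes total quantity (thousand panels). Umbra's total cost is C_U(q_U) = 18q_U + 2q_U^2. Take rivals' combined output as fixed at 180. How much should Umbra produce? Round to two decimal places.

With rivals' combined output fixed at 180, Umbra's profit is π_U = (389 - 180 - q_U)q_U - (18q_U + 2q_U²) = (209 - q_U)q_U - (18q_U + 2q_U²).
∂π_U/∂q_U = 191 - 6q_U = 0, so q_U = 191/6.

31.83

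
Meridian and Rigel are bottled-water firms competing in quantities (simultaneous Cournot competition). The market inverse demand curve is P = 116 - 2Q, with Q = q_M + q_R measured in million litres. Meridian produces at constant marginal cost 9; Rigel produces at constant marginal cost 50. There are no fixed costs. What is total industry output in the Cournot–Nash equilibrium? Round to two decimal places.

Meridian's profit: π_M = (116 - 2Q)q_M - (9q_M). Setting ∂π_M/∂q_M = 0: 107 - 4q_M - 2(q_R) = 0.
Rigel's profit: π_R = (116 - 2Q)q_R - (50q_R). Setting ∂π_R/∂q_R = 0: 66 - 4q_R - 2(q_M) = 0.
Rearranging gives the reaction functions q_M = (107 - 2q_R)/4 and q_R = (66 - 2q_M)/4.
Substituting one into the other gives q_M = 74/3 and q_R = 25/6.
Total output Q = 74/3 + 25/6 = 173/6.

28.83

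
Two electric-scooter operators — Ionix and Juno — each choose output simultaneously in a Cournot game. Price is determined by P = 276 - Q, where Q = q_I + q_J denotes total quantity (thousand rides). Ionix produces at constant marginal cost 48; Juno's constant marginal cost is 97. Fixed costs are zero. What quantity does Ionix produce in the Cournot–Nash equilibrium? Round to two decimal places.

Ionix's profit: π_I = (276 - Q)q_I - (48q_I). Setting ∂π_I/∂q_I = 0: 228 - 2q_I - (q_J) = 0.
Juno's profit: π_J = (276 - Q)q_J - (97q_J). Setting ∂π_J/∂q_J = 0: 179 - 2q_J - (q_I) = 0.
So q_I = (228 - q_J)/2 and q_J = (179 - q_I)/2.
Substituting one into the other gives q_I = 277/3 and q_J = 130/3.

92.33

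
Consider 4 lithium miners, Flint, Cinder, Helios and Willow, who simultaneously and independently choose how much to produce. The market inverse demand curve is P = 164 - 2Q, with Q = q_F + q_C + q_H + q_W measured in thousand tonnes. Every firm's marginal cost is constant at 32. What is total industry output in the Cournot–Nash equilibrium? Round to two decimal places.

Each firm earns π_i = (164 - 2Q)q_i - 32q_i.
First-order condition (treating rivals' output as given): 132 - 4q_i - 2·Σ_{j≠i} q_j = 0.
With identical firms every q_j equals q_i, so Σ_{j≠i} q_j = 3q_i and 132 = 10q_i, giving q_i = 66/5.
Total output Q = 66/5 + 66/5 + 66/5 + 66/5 = 264/5.

52.80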